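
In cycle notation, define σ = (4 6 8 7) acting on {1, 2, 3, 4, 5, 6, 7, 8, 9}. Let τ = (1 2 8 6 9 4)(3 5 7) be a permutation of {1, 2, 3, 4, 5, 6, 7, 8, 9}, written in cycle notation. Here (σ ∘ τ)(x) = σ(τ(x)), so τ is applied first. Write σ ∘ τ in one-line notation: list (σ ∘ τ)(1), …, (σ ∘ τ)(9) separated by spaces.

2 7 5 1 4 9 3 8 6

Chase each element through τ then σ: 1 → 2 → 2; 2 → 8 → 7; 3 → 5 → 5; 4 → 1 → 1; 5 → 7 → 4; 6 → 9 → 9; 7 → 3 → 3; 8 → 6 → 8; 9 → 4 → 6.
So σ ∘ τ in one-line form is 2 7 5 1 4 9 3 8 6.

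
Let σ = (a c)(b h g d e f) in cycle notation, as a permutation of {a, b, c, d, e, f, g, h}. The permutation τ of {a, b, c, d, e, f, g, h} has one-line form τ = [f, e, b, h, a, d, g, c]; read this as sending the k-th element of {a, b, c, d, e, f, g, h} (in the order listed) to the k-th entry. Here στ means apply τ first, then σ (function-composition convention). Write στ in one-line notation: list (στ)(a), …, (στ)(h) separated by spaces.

b f h g c e d a

(στ)(x) = σ(τ(x)). Computing each image: σ(τ(a)) = σ(f) = b, σ(τ(b)) = σ(e) = f, σ(τ(c)) = σ(b) = h, σ(τ(d)) = σ(h) = g, σ(τ(e)) = σ(a) = c, σ(τ(f)) = σ(d) = e, σ(τ(g)) = σ(g) = d, σ(τ(h)) = σ(c) = a.
Hence στ = [b f h g c e d a].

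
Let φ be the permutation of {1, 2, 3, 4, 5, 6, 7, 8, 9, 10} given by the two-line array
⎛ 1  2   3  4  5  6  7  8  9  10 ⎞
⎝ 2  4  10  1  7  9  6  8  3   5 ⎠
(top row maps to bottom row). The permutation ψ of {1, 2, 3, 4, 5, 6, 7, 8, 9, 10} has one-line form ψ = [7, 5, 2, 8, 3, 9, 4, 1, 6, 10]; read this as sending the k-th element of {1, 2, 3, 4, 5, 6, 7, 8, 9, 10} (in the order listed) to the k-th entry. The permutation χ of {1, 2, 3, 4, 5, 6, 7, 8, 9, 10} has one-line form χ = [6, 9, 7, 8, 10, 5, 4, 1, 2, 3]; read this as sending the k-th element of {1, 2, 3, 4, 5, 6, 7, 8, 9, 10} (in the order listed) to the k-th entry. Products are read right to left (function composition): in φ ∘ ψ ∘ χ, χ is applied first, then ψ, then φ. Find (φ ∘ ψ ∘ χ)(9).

7

Chase 9: χ(9) = 2; ψ(2) = 5; φ(5) = 7. Hence (φ ∘ ψ ∘ χ)(9) = 7.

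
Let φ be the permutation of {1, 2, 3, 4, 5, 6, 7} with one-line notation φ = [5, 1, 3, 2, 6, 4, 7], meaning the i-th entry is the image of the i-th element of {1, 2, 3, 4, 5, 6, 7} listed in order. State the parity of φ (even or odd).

even

In disjoint-cycle form the cycle lengths are 5, 1, 1.
A cycle of length ℓ contributes ℓ−1 transpositions, so φ is a product of 4 transpositions — even.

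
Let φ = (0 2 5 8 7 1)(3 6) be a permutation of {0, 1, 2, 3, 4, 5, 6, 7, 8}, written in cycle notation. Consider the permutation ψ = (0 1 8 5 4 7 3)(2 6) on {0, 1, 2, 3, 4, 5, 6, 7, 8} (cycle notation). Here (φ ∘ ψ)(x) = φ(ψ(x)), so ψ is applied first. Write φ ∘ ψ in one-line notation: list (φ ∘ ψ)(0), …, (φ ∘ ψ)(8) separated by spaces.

(φ ∘ ψ)(x) = φ(ψ(x)). Computing each image: φ(ψ(0)) = φ(1) = 0, φ(ψ(1)) = φ(8) = 7, φ(ψ(2)) = φ(6) = 3, φ(ψ(3)) = φ(0) = 2, φ(ψ(4)) = φ(7) = 1, φ(ψ(5)) = φ(4) = 4, φ(ψ(6)) = φ(2) = 5, φ(ψ(7)) = φ(3) = 6, φ(ψ(8)) = φ(5) = 8.
Hence φ ∘ ψ = [0 7 3 2 1 4 5 6 8].

0 7 3 2 1 4 5 6 8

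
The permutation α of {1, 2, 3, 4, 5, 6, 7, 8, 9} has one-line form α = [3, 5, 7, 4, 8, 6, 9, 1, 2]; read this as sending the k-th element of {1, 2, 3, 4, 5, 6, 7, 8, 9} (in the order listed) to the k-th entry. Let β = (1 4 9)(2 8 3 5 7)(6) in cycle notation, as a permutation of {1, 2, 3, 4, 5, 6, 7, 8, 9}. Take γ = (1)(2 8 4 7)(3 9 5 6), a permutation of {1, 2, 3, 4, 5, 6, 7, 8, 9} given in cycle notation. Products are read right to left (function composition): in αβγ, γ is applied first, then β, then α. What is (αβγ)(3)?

3

(αβγ)(3) = α(β(γ(3))). γ(3) = 9, then β(9) = 1, then α(1) = 3, so the result is 3.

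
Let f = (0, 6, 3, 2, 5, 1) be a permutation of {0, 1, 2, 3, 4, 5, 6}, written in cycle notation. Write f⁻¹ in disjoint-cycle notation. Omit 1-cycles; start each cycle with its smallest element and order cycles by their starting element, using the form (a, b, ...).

If f sends a → b within a cycle, f⁻¹ sends b → a; equivalently, reverse each cycle.
After reversing and putting each cycle's least element first, f⁻¹ = (0, 1, 5, 2, 3, 6).

(0, 1, 5, 2, 3, 6)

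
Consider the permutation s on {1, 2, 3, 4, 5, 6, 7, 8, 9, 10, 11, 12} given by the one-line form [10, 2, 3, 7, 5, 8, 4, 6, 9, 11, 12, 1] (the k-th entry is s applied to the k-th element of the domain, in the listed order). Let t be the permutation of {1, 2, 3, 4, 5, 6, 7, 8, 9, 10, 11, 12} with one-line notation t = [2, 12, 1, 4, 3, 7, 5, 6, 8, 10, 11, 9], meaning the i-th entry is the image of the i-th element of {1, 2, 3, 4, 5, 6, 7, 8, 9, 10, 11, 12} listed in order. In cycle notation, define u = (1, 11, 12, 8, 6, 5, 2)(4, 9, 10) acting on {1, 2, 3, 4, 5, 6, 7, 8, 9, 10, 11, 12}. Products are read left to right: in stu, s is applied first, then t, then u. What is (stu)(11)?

(stu)(11) = u(t(s(11))). s(11) = 12, then t(12) = 9, then u(9) = 10, so the result is 10.

10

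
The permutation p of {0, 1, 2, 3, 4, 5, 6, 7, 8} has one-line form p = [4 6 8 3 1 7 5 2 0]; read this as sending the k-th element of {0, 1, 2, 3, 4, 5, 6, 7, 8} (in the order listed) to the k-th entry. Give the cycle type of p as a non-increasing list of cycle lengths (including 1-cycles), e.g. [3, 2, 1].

[8, 1]

The disjoint cycles are (0, 4, 1, 6, 5, 7, 2, 8)(3), with lengths 8, 1 in non-increasing order.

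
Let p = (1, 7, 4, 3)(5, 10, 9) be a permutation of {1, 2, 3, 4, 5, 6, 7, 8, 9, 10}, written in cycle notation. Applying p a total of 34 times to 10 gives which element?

10 lies in the 3-cycle (5, 10, 9).
Powers repeat with period 3 on this cycle, and 34 mod 3 = 1, so p^34(10) = p^1(10).
Stepping 1 place around the cycle: 10 → 9.

9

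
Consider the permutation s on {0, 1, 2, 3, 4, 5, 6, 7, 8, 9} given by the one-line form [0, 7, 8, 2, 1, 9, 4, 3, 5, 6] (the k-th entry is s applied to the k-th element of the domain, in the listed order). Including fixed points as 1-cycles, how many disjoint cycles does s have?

2

The cycle decomposition is (0)(1 7 3 2 8 5 9 6 4), which has 2 cycles (counting 1-cycles).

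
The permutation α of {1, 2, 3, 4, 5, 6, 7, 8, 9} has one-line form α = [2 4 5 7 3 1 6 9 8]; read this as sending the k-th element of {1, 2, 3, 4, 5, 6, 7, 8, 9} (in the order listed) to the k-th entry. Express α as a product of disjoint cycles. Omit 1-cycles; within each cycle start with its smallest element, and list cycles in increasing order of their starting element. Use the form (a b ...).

(1 2 4 7 6)(3 5)(8 9)

Start at 1 and follow images: 1 → 2 → 4 → 7 → 6 → 1, giving the cycle (1 2 4 7 6).
Repeating from the next unused element and collecting all non-trivial cycles gives (1 2 4 7 6)(3 5)(8 9).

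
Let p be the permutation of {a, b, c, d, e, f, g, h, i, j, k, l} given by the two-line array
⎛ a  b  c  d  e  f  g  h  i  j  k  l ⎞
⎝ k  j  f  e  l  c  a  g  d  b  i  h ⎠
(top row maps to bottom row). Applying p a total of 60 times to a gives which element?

Tracing a → k → … returns to a after 8 steps, so a lies in an 8-cycle (a k i d e l h g).
On an 8-cycle, p^8 is the identity, so p^60 = p^4 there (60 ≡ 4 mod 8).
Stepping 4 places around the cycle: a → k → i → d → e.

e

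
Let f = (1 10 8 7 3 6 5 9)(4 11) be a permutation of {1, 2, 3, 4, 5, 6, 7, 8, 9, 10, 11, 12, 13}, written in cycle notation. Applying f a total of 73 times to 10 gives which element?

10 lies in the 8-cycle (1 10 8 7 3 6 5 9).
Powers repeat with period 8 on this cycle, and 73 mod 8 = 1, so f^73(10) = f^1(10).
Stepping 1 place around the cycle: 10 → 8.

8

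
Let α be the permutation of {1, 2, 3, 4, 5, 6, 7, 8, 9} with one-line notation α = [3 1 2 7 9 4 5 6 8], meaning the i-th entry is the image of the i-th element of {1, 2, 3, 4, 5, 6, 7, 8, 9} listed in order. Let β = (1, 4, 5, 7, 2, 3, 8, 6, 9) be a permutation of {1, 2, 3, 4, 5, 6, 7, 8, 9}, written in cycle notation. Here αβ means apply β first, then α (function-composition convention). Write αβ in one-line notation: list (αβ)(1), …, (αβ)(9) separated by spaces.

7 2 6 9 5 8 1 4 3

(αβ)(x) = α(β(x)). Computing each image: α(β(1)) = α(4) = 7, α(β(2)) = α(3) = 2, α(β(3)) = α(8) = 6, α(β(4)) = α(5) = 9, α(β(5)) = α(7) = 5, α(β(6)) = α(9) = 8, α(β(7)) = α(2) = 1, α(β(8)) = α(6) = 4, α(β(9)) = α(1) = 3.
Hence αβ = [7 2 6 9 5 8 1 4 3].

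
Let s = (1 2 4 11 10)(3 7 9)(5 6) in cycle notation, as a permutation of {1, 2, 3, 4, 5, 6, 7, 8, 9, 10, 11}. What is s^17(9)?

7

9 lies in the 3-cycle (3 7 9).
On a 3-cycle, s^3 is the identity, so s^17 = s^2 there (17 ≡ 2 mod 3).
Stepping 2 places around the cycle: 9 → 3 → 7.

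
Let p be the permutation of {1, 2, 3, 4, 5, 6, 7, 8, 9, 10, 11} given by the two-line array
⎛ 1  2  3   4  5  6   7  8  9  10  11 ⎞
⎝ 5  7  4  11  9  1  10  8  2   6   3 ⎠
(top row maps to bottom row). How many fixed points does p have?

The fixed points (elements with p(x) = x) are {8}, so there is 1.

1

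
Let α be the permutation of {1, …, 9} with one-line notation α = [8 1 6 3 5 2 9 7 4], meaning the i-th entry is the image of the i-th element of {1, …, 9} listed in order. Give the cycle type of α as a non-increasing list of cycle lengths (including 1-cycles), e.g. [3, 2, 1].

The disjoint cycles are (1, 8, 7, 9, 4, 3, 6, 2)(5), with lengths 8, 1 in non-increasing order.

[8, 1]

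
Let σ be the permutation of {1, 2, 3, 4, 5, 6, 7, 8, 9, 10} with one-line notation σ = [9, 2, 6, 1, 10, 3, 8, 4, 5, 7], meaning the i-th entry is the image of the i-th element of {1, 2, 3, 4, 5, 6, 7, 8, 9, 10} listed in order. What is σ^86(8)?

Tracing 8 → 4 → … returns to 8 after 7 steps, so 8 lies in a 7-cycle (1, 9, 5, 10, 7, 8, 4).
On a 7-cycle, σ^7 is the identity, so σ^86 = σ^2 there (86 ≡ 2 mod 7).
Stepping 2 places around the cycle: 8 → 4 → 1.

1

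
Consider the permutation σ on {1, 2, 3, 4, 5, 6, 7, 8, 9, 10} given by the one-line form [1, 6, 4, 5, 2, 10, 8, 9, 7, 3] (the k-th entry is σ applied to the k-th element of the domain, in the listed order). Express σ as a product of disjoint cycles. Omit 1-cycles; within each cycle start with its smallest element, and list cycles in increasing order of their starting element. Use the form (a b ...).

(2 6 10 3 4 5)(7 8 9)

From 2: 2 → 6 → 10 → 3 → 4 → 5 → 2, closing the cycle (2 6 10 3 4 5).
Repeating from the next unused element and collecting all non-trivial cycles gives (2 6 10 3 4 5)(7 8 9).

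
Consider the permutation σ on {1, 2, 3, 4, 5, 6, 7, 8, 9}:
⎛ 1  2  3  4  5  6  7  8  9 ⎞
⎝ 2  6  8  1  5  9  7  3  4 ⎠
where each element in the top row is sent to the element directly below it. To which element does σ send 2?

6

The entry below 2 in the array is 6, so σ(2) = 6.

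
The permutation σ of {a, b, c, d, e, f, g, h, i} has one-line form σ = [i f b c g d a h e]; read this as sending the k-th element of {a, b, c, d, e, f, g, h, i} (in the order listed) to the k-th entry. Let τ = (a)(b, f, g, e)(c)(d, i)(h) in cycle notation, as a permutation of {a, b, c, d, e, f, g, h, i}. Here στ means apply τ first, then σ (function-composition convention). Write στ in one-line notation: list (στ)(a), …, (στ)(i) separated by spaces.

i d b e f a g h c

(στ)(x) = σ(τ(x)). Computing each image: σ(τ(a)) = σ(a) = i, σ(τ(b)) = σ(f) = d, σ(τ(c)) = σ(c) = b, σ(τ(d)) = σ(i) = e, σ(τ(e)) = σ(b) = f, σ(τ(f)) = σ(g) = a, σ(τ(g)) = σ(e) = g, σ(τ(h)) = σ(h) = h, σ(τ(i)) = σ(d) = c.
Hence στ = [i d b e f a g h c].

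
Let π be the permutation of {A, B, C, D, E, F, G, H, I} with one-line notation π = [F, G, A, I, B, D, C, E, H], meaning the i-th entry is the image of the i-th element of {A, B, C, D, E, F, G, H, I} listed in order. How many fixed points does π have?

0

No element satisfies π(x) = x, so there are 0 fixed points.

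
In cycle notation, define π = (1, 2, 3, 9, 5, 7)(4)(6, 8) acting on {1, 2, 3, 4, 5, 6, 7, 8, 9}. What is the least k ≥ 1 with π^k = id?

The disjoint cycles have lengths 6, 2, 1.
The order is lcm(6, 2) = 6.

6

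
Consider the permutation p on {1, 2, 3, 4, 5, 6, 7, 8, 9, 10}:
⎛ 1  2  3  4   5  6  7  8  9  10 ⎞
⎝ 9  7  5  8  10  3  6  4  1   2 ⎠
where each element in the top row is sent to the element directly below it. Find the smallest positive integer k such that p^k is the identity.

The disjoint-cycle form of p has cycle lengths 6, 2, 2.
Since disjoint cycles commute, ord(p) = lcm(6, 2, 2) = 6.

6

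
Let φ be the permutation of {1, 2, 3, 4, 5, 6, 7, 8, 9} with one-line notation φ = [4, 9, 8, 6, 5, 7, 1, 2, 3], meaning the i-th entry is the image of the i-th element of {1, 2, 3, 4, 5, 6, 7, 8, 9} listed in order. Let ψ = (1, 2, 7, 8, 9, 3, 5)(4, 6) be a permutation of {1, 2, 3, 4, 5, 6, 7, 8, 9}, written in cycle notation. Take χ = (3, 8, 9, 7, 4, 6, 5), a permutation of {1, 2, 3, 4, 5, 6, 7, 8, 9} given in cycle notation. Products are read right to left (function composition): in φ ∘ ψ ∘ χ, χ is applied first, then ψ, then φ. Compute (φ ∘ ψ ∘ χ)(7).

7

(φ ∘ ψ ∘ χ)(7) = φ(ψ(χ(7))). χ(7) = 4, then ψ(4) = 6, then φ(6) = 7, so the result is 7.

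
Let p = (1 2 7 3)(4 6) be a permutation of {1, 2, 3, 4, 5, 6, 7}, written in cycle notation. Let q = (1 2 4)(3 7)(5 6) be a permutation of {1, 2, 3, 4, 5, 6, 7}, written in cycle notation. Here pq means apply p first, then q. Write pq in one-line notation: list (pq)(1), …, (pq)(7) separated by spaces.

4 3 2 5 6 1 7

(pq)(x) = q(p(x)). Computing each image: q(p(1)) = q(2) = 4, q(p(2)) = q(7) = 3, q(p(3)) = q(1) = 2, q(p(4)) = q(6) = 5, q(p(5)) = q(5) = 6, q(p(6)) = q(4) = 1, q(p(7)) = q(3) = 7.
Hence pq = [4 3 2 5 6 1 7].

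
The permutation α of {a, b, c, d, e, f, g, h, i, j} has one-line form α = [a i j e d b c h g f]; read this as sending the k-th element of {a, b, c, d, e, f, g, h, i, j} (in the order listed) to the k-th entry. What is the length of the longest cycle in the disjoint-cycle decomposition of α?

6

Decomposing into disjoint cycles gives (b i g c j f)(d e); the longest has length 6.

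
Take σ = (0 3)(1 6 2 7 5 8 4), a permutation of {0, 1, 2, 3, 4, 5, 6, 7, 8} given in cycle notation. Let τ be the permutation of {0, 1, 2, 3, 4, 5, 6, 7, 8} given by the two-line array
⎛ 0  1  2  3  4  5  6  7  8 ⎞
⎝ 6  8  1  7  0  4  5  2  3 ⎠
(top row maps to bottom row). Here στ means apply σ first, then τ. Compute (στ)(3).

6

First apply σ: σ(3) = 0, then τ(0) = 6. Thus (στ)(3) = 6.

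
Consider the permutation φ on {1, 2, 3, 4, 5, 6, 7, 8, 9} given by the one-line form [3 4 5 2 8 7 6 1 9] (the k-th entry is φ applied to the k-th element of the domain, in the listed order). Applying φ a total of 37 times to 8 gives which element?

1

Tracing 8 → 1 → … returns to 8 after 4 steps, so 8 lies in a 4-cycle (1 3 5 8).
Powers repeat with period 4 on this cycle, and 37 mod 4 = 1, so φ^37(8) = φ^1(8).
Advancing 1 step from 8: 8 → 1.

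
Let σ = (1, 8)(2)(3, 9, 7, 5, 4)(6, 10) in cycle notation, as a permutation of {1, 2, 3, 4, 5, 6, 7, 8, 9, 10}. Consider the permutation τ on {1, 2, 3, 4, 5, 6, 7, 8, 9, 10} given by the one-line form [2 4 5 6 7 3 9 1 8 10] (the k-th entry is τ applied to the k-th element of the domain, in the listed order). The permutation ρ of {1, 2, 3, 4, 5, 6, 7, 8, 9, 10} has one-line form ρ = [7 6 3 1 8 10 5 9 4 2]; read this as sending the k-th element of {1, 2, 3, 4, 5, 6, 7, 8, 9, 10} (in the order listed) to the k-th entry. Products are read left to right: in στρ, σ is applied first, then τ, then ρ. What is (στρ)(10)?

Apply the permutations in order: σ(10) = 6, then τ(6) = 3, then ρ(3) = 3. So (στρ)(10) = 3.

3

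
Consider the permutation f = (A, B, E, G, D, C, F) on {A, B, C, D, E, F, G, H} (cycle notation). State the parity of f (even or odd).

even

The cycle lengths are 7, 1.
A cycle is odd iff its length is even; f has 0 even-length cycles, so sgn(f) = (−1)^0 and f is even.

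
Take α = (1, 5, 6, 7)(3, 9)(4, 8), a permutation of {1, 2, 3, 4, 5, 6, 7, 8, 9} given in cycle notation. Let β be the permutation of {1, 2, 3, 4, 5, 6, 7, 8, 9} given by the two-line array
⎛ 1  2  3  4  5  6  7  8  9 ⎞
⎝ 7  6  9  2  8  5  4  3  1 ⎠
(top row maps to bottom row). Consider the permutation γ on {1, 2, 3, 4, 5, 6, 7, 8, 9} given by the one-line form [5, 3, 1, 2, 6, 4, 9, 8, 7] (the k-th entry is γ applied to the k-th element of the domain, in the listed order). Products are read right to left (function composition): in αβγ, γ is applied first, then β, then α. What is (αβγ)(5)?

6

Apply the permutations in order: γ(5) = 6, then β(6) = 5, then α(5) = 6. So (αβγ)(5) = 6.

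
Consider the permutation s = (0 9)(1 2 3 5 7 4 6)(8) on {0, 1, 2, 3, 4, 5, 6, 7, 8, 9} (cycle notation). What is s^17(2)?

7

2 lies in the 7-cycle (1 2 3 5 7 4 6).
Since the cycle has length 7, s^17 acts on it the same as s^3 (17 mod 7 = 3).
Advancing 3 steps from 2: 2 → 3 → 5 → 7.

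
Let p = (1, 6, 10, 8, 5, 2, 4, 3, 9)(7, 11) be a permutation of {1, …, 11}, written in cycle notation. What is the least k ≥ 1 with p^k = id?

18

The disjoint cycles have lengths 9, 2.
The order of p is the least common multiple of its cycle lengths: lcm(9, 2) = 18.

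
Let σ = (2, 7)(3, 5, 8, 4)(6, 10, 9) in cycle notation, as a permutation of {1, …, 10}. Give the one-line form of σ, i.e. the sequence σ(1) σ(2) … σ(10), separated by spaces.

Image by image: 1→1, 2→7, 3→5, 4→3, 5→8, 6→10, 7→2, 8→4, 9→6, 10→9.
Listing these in domain order gives 1 7 5 3 8 10 2 4 6 9.

1 7 5 3 8 10 2 4 6 9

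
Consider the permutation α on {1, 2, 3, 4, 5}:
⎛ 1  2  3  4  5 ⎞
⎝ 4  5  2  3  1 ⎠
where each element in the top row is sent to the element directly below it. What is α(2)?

The entry below 2 in the array is 5, so α(2) = 5.

5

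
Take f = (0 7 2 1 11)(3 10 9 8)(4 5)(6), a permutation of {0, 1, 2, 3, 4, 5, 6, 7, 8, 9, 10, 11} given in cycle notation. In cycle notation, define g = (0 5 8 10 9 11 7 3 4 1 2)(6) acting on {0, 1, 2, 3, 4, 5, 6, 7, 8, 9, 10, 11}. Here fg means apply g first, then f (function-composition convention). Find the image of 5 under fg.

g(5) = 8, then f(8) = 3; composing gives (fg)(5) = 3.

3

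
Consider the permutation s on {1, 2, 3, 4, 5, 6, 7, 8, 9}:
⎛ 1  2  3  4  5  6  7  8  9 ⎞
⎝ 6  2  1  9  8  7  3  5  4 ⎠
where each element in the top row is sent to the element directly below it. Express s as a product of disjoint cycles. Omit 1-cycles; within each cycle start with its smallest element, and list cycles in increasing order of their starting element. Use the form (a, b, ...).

Start at 1 and follow images: 1 → 6 → 7 → 3 → 1, giving the cycle (1, 6, 7, 3).
Repeating from the next unused element and collecting all non-trivial cycles gives (1, 6, 7, 3)(4, 9)(5, 8).

(1, 6, 7, 3)(4, 9)(5, 8)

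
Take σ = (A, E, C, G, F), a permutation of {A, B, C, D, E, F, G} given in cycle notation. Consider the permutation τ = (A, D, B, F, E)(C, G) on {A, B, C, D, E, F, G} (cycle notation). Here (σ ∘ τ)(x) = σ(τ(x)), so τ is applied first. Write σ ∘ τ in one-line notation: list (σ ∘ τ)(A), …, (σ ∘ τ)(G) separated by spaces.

D A F B E C G

(σ ∘ τ)(x) = σ(τ(x)). Computing each image: σ(τ(A)) = σ(D) = D, σ(τ(B)) = σ(F) = A, σ(τ(C)) = σ(G) = F, σ(τ(D)) = σ(B) = B, σ(τ(E)) = σ(A) = E, σ(τ(F)) = σ(E) = C, σ(τ(G)) = σ(C) = G.
Hence σ ∘ τ = [D A F B E C G].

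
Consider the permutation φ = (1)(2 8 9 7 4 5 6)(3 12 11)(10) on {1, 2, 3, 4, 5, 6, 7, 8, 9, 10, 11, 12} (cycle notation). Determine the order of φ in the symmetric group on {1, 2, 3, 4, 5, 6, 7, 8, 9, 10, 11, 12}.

The cycle type of φ is (7, 3, 1, 1).
The order is lcm(7, 3) = 21.

21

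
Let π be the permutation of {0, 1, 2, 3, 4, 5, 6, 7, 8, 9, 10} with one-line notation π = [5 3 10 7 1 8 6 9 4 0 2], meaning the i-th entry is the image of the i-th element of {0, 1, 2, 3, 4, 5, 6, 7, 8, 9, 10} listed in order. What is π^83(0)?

Tracing 0 → 5 → … returns to 0 after 8 steps, so 0 lies in an 8-cycle (0, 5, 8, 4, 1, 3, 7, 9).
Since the cycle has length 8, π^83 acts on it the same as π^3 (83 mod 8 = 3).
Stepping 3 places around the cycle: 0 → 5 → 8 → 4.

4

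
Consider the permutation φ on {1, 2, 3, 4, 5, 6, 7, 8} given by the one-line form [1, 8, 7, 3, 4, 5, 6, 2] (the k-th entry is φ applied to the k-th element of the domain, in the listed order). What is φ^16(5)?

Tracing 5 → 4 → … returns to 5 after 5 steps, so 5 lies in a 5-cycle (3 7 6 5 4).
Powers repeat with period 5 on this cycle, and 16 mod 5 = 1, so φ^16(5) = φ^1(5).
Stepping 1 place around the cycle: 5 → 4.

4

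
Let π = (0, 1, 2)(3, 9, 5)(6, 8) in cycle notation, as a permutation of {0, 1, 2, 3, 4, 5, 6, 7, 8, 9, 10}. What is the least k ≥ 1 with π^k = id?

6

The cycle type of π is (3, 3, 2, 1, 1, 1).
The order is lcm(3, 3, 2) = 6.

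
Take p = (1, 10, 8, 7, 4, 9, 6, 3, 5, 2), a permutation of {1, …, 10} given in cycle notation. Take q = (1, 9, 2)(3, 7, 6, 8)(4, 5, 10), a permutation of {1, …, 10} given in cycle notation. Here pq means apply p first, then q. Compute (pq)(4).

2

First apply p: p(4) = 9, then q(9) = 2. Thus (pq)(4) = 2.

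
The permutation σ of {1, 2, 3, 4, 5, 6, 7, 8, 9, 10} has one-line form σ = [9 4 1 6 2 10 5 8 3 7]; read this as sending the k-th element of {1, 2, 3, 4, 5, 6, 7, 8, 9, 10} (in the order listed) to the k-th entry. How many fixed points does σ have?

The fixed points (elements with σ(x) = x) are {8}, so there is 1.

1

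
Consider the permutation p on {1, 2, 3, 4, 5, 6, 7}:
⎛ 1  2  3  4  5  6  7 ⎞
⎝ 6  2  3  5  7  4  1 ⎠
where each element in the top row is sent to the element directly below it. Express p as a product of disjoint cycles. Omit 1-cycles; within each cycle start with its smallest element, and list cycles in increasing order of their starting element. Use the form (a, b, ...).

(1, 6, 4, 5, 7)

Iterating p from 1 gives 1 → 6 → 4 → 5 → 7 → 1; that is the 5-cycle (1, 6, 4, 5, 7).
Continuing from each remaining unvisited element yields (1, 6, 4, 5, 7).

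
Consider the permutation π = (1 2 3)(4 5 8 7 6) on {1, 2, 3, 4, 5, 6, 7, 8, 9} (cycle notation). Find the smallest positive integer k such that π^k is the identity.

The disjoint cycles have lengths 5, 3, 1.
The order of π is the least common multiple of its cycle lengths: lcm(5, 3) = 15.

15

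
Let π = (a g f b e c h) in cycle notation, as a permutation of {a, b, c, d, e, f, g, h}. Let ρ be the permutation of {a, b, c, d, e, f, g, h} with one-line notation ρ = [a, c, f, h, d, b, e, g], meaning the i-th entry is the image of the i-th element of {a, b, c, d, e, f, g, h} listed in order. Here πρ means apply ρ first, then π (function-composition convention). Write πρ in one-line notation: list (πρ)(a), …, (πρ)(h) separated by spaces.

g h b a d e c f

(πρ)(x) = π(ρ(x)). Computing each image: π(ρ(a)) = π(a) = g, π(ρ(b)) = π(c) = h, π(ρ(c)) = π(f) = b, π(ρ(d)) = π(h) = a, π(ρ(e)) = π(d) = d, π(ρ(f)) = π(b) = e, π(ρ(g)) = π(e) = c, π(ρ(h)) = π(g) = f.
Hence πρ = [g h b a d e c f].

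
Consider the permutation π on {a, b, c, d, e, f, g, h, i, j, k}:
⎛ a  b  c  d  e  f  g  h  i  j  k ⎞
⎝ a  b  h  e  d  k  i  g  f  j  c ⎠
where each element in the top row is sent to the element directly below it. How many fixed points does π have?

3

The fixed points (elements with π(x) = x) are {a, b, j}, so there are 3.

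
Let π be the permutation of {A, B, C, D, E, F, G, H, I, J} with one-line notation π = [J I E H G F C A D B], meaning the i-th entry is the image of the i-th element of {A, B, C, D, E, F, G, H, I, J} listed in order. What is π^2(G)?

Tracing G → C → … returns to G after 3 steps, so G lies in a 3-cycle (C, E, G).
Stepping 2 places around the cycle: G → C → E.

E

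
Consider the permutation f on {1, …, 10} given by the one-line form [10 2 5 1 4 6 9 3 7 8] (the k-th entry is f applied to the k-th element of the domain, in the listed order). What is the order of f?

Writing f as disjoint cycles, the cycle lengths are 6, 2, 1, 1.
The order of f is the least common multiple of its cycle lengths: lcm(6, 2) = 6.

6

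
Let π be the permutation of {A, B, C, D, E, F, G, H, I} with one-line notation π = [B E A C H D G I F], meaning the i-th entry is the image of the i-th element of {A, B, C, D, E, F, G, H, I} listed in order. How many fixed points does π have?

1

The fixed points (elements with π(x) = x) are {G}, so there is 1.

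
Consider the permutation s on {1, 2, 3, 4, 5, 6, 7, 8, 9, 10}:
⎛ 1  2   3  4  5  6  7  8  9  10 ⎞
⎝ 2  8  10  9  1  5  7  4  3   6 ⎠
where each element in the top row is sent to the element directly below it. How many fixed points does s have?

The fixed points (elements with s(x) = x) are {7}, so there is 1.

1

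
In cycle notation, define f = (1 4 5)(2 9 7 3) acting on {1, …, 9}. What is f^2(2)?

2 lies in the 4-cycle (2 9 7 3).
Stepping 2 places around the cycle: 2 → 9 → 7.

7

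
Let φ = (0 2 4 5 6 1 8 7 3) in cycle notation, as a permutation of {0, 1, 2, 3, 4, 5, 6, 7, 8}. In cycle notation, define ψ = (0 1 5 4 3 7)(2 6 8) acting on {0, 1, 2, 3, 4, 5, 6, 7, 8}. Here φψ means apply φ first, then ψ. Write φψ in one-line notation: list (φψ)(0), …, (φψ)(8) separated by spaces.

For each element, apply φ then ψ: 0 → 2 → 6; 1 → 8 → 2; 2 → 4 → 3; 3 → 0 → 1; 4 → 5 → 4; 5 → 6 → 8; 6 → 1 → 5; 7 → 3 → 7; 8 → 7 → 0.
Collecting the images, φψ = [6 2 3 1 4 8 5 7 0].

6 2 3 1 4 8 5 7 0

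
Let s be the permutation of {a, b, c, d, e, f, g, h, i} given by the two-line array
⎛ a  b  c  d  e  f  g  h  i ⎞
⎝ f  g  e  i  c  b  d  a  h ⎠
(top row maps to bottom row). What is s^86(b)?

d

Tracing b → g → … returns to b after 7 steps, so b lies in a 7-cycle (a, f, b, g, d, i, h).
On a 7-cycle, s^7 is the identity, so s^86 = s^2 there (86 ≡ 2 mod 7).
Stepping 2 places around the cycle: b → g → d.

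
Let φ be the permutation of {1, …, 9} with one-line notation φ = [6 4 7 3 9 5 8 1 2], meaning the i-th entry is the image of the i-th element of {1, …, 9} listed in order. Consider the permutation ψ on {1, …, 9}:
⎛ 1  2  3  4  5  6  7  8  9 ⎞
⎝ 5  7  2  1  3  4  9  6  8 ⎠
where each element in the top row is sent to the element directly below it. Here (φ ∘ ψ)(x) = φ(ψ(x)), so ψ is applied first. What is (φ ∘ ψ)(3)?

First apply ψ: ψ(3) = 2, then φ(2) = 4. Thus (φ ∘ ψ)(3) = 4.

4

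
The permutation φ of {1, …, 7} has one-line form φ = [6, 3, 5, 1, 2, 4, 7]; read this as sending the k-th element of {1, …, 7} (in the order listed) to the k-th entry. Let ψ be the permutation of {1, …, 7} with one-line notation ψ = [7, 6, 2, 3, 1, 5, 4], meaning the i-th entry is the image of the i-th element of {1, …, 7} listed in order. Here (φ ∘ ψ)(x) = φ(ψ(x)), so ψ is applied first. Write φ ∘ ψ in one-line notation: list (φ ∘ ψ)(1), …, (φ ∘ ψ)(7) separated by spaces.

(φ ∘ ψ)(x) = φ(ψ(x)). Computing each image: φ(ψ(1)) = φ(7) = 7, φ(ψ(2)) = φ(6) = 4, φ(ψ(3)) = φ(2) = 3, φ(ψ(4)) = φ(3) = 5, φ(ψ(5)) = φ(1) = 6, φ(ψ(6)) = φ(5) = 2, φ(ψ(7)) = φ(4) = 1.
Hence φ ∘ ψ = [7 4 3 5 6 2 1].

7 4 3 5 6 2 1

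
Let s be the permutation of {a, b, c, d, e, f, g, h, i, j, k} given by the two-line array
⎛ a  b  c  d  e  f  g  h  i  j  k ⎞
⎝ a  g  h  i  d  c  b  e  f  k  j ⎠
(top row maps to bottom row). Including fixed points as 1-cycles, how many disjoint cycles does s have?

4

The cycle decomposition is (a)(b, g)(c, h, e, d, i, f)(j, k), which has 4 cycles (counting 1-cycles).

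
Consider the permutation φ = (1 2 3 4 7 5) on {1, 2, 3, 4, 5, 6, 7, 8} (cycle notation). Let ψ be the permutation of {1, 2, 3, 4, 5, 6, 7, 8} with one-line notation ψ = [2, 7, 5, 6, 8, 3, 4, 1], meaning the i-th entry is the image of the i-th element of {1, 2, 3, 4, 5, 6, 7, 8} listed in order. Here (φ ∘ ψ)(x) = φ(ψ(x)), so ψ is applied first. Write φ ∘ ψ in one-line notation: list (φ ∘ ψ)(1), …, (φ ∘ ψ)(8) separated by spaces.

3 5 1 6 8 4 7 2

Chase each element through ψ then φ: 1 → 2 → 3; 2 → 7 → 5; 3 → 5 → 1; 4 → 6 → 6; 5 → 8 → 8; 6 → 3 → 4; 7 → 4 → 7; 8 → 1 → 2.
Collecting the images, φ ∘ ψ = [3 5 1 6 8 4 7 2].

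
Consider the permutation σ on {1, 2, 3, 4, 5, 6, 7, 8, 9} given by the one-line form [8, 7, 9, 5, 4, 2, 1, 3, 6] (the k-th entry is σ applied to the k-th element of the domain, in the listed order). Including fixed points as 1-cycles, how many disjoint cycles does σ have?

2

The cycle decomposition is (1 8 3 9 6 2 7)(4 5), which has 2 cycles (counting 1-cycles).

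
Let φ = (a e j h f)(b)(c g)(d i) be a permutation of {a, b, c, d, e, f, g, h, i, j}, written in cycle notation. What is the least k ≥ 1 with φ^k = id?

The disjoint cycles have lengths 5, 2, 2, 1.
Since disjoint cycles commute, ord(φ) = lcm(5, 2, 2) = 10.

10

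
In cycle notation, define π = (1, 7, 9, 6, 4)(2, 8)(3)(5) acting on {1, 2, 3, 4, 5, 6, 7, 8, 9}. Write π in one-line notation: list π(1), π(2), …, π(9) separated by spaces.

7 8 3 1 5 4 9 2 6

Reading each image from the cycles: 1→7, 2→8, 3→3, 4→1, 5→5, 6→4, 7→9, 8→2, 9→6.
So the one-line form is 7 8 3 1 5 4 9 2 6.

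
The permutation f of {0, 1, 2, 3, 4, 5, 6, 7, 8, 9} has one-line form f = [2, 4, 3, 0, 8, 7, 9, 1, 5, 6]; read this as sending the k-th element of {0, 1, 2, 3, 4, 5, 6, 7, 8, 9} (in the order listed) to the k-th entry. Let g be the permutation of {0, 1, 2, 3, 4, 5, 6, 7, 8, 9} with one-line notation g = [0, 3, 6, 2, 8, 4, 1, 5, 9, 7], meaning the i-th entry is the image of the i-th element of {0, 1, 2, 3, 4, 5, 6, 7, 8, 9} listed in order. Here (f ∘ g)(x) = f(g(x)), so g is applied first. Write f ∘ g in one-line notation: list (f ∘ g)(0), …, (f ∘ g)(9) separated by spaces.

(f ∘ g)(x) = f(g(x)). Computing each image: f(g(0)) = f(0) = 2, f(g(1)) = f(3) = 0, f(g(2)) = f(6) = 9, f(g(3)) = f(2) = 3, f(g(4)) = f(8) = 5, f(g(5)) = f(4) = 8, f(g(6)) = f(1) = 4, f(g(7)) = f(5) = 7, f(g(8)) = f(9) = 6, f(g(9)) = f(7) = 1.
Hence f ∘ g = [2 0 9 3 5 8 4 7 6 1].

2 0 9 3 5 8 4 7 6 1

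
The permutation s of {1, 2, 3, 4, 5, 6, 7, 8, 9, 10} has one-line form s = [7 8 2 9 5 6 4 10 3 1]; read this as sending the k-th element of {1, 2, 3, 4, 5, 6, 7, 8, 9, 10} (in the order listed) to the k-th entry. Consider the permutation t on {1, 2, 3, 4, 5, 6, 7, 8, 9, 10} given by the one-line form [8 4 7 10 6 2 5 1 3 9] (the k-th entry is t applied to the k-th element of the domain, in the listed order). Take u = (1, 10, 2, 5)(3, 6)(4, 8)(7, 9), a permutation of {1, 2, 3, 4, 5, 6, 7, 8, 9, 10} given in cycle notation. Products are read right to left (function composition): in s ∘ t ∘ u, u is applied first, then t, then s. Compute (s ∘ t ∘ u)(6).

4

Chase 6: u(6) = 3; t(3) = 7; s(7) = 4. Hence (s ∘ t ∘ u)(6) = 4.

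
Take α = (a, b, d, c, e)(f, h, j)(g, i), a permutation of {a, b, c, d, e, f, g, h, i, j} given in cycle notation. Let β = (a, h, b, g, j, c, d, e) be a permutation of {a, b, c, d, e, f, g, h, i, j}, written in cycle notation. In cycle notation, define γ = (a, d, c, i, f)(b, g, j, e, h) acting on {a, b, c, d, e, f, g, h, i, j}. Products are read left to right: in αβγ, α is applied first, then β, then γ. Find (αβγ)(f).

g

(αβγ)(f) = γ(β(α(f))). α(f) = h, then β(h) = b, then γ(b) = g, so the result is g.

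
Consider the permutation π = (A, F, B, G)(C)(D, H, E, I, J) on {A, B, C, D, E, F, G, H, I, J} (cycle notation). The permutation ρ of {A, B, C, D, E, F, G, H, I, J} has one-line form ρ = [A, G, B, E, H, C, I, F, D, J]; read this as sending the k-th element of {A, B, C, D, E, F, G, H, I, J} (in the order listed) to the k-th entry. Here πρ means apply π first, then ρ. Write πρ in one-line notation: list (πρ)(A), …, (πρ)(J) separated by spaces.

For each element, apply π then ρ: A → F → C; B → G → I; C → C → B; D → H → F; E → I → D; F → B → G; G → A → A; H → E → H; I → J → J; J → D → E.
So πρ in one-line form is C I B F D G A H J E.

C I B F D G A H J E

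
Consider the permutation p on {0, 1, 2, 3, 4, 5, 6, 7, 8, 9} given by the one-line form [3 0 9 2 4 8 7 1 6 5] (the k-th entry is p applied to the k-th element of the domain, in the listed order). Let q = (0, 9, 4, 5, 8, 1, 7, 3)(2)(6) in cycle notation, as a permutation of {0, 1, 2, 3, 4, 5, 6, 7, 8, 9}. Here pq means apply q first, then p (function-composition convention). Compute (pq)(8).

q(8) = 1, then p(1) = 0; composing gives (pq)(8) = 0.

0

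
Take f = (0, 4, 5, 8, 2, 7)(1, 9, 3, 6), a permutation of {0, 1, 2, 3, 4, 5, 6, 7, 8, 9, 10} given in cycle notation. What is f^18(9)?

9 lies in the 4-cycle (1, 9, 3, 6).
Powers repeat with period 4 on this cycle, and 18 mod 4 = 2, so f^18(9) = f^2(9).
Stepping 2 places around the cycle: 9 → 3 → 6.

6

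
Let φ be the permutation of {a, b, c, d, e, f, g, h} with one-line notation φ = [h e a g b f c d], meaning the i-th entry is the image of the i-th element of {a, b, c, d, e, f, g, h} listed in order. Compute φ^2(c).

Tracing c → a → … returns to c after 5 steps, so c lies in a 5-cycle (a, h, d, g, c).
Advancing 2 steps from c: c → a → h.

h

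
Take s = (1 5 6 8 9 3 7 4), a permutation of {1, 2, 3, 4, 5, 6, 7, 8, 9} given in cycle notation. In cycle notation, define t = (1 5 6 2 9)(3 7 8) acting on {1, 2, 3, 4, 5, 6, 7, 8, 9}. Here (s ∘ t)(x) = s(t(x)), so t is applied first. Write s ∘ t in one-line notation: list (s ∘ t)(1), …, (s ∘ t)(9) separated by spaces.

6 3 4 1 8 2 9 7 5

For each element, apply t then s: 1 → 5 → 6; 2 → 9 → 3; 3 → 7 → 4; 4 → 4 → 1; 5 → 6 → 8; 6 → 2 → 2; 7 → 8 → 9; 8 → 3 → 7; 9 → 1 → 5.
Collecting the images, s ∘ t = [6 3 4 1 8 2 9 7 5].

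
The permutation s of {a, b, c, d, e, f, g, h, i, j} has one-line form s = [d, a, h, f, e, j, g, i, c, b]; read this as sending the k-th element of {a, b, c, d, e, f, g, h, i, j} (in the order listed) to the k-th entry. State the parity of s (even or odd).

even

In disjoint-cycle form the cycle lengths are 5, 3, 1, 1.
A cycle of length ℓ contributes ℓ−1 transpositions, so s is a product of 4 + 2 = 6 transpositions — even.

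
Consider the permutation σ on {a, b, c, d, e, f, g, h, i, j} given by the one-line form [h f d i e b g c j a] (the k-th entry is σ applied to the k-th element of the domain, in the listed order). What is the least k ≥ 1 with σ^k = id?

6

Writing σ as disjoint cycles, the cycle lengths are 6, 2, 1, 1.
Since disjoint cycles commute, ord(σ) = lcm(6, 2) = 6.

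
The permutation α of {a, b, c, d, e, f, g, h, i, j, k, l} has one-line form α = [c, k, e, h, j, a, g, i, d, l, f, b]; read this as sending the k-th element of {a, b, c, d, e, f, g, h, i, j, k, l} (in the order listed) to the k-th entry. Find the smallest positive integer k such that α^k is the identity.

Decomposing into disjoint cycles gives cycle lengths 8, 3, 1.
The order of α is the least common multiple of its cycle lengths: lcm(8, 3) = 24.

24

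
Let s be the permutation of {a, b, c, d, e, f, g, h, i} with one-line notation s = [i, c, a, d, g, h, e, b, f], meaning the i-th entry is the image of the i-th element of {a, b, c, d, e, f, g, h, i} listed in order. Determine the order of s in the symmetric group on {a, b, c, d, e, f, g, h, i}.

6

The disjoint-cycle form of s has cycle lengths 6, 2, 1.
Since disjoint cycles commute, ord(s) = lcm(6, 2) = 6.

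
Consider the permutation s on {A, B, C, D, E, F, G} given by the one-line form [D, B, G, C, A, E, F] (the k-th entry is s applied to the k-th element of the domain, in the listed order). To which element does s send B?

B is element number 2 of the domain, and entry number 2 of the one-line form is B, so s(B) = B.

B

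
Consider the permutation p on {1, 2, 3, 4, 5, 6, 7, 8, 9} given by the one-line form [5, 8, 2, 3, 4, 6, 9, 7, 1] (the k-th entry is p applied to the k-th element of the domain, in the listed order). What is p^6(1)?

Tracing 1 → 5 → … returns to 1 after 8 steps, so 1 lies in an 8-cycle (1, 5, 4, 3, 2, 8, 7, 9).
Stepping 6 places around the cycle: 1 → 5 → 4 → 3 → 2 → 8 → 7.

7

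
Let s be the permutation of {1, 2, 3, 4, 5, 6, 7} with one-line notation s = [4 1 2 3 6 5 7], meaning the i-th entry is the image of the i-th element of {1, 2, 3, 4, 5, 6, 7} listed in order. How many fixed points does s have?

The fixed points (elements with s(x) = x) are {7}, so there is 1.

1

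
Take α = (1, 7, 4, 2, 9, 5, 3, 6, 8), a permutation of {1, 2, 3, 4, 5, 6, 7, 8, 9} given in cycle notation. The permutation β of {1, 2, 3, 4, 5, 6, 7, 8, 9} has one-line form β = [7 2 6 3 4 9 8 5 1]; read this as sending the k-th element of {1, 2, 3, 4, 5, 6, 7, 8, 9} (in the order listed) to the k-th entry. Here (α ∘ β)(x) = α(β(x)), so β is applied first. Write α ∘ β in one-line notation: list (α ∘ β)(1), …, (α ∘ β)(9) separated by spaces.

Chase each element through β then α: 1 → 7 → 4; 2 → 2 → 9; 3 → 6 → 8; 4 → 3 → 6; 5 → 4 → 2; 6 → 9 → 5; 7 → 8 → 1; 8 → 5 → 3; 9 → 1 → 7.
Collecting the images, α ∘ β = [4 9 8 6 2 5 1 3 7].

4 9 8 6 2 5 1 3 7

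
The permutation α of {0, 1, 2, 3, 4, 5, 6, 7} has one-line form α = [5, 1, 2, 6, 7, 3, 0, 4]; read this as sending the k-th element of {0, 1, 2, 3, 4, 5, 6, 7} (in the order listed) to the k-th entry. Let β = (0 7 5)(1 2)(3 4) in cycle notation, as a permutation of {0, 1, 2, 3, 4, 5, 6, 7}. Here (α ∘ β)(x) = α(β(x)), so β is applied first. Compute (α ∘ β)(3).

7

(α ∘ β)(3) = α(β(3)). β(3) = 4, then α(4) = 7. So (α ∘ β)(3) = 7.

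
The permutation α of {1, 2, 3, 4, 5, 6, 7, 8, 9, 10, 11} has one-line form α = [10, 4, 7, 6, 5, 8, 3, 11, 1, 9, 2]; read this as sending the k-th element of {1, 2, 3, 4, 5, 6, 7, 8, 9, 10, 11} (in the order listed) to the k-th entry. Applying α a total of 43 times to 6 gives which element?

2

Tracing 6 → 8 → … returns to 6 after 5 steps, so 6 lies in a 5-cycle (2 4 6 8 11).
On a 5-cycle, α^5 is the identity, so α^43 = α^3 there (43 ≡ 3 mod 5).
Advancing 3 steps from 6: 6 → 8 → 11 → 2.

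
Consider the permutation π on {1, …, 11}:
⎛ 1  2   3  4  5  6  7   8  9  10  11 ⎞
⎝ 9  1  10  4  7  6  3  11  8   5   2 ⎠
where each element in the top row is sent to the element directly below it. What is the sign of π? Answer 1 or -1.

-1

In disjoint-cycle form the cycle lengths are 5, 4, 1, 1.
A cycle is odd iff its length is even; π has 1 even-length cycle, so sgn(π) = (−1)^1 and π is odd.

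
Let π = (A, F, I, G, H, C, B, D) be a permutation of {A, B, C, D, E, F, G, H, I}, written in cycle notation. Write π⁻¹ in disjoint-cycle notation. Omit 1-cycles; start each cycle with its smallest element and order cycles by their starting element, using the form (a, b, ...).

The inverse reverses each cycle.
After reversing and putting each cycle's least element first, π⁻¹ = (A, D, B, C, H, G, I, F).

(A, D, B, C, H, G, I, F)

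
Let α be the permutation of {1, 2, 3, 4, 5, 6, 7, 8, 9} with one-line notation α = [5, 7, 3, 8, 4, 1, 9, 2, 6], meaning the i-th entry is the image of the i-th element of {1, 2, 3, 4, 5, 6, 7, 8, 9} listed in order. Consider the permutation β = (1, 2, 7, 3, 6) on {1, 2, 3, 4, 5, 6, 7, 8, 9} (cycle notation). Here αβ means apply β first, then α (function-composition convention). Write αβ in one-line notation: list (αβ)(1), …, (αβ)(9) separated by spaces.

7 9 1 8 4 5 3 2 6

Chase each element through β then α: 1 → 2 → 7; 2 → 7 → 9; 3 → 6 → 1; 4 → 4 → 8; 5 → 5 → 4; 6 → 1 → 5; 7 → 3 → 3; 8 → 8 → 2; 9 → 9 → 6.
So αβ in one-line form is 7 9 1 8 4 5 3 2 6.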